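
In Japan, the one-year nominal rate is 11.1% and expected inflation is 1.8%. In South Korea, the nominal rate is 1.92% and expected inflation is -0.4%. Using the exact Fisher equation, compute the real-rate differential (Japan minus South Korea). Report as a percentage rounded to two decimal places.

Japan: (1 + 0.1110)/(1 + 0.0180) − 1 = 9.1356%
South Korea: (1 + 0.0192)/(1 − 0.0040) − 1 = 2.3293%
Differential = 9.1356% − 2.3293% = 6.8062% → 6.81%.

6.81%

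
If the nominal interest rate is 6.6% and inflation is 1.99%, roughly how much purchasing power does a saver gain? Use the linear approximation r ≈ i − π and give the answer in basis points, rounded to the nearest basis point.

461 basis points

r ≈ i − π = 6.6% − 1.99% = 461 basis points.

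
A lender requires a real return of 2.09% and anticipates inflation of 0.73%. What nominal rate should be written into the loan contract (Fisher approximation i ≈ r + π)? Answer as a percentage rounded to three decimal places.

i ≈ r + π = 2.09% + 0.73% = 2.820%.

2.820%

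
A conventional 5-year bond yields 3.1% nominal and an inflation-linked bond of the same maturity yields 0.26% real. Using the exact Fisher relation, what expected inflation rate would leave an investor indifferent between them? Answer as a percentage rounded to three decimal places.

(1 + π) = (1 + i)/(1 + r) = 1.03100 / 1.00260 = 1.028326
Break-even inflation = 1.028326 − 1 → 2.833%.

2.833%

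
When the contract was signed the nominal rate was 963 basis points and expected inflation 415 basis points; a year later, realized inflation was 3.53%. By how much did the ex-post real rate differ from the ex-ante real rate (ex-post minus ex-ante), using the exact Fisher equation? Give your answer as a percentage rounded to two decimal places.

0.63%

Ex-ante: (1 + 0.0963)/(1 + 0.0415) − 1 = 5.2616%
Ex-post: (1 + 0.0963)/(1 + 0.0353) − 1 = 5.8920%
Difference (ex-post − ex-ante) = 0.6304% → 0.63%.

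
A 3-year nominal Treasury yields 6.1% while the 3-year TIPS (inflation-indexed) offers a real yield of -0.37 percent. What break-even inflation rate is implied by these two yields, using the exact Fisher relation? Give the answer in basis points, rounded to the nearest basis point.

(1 + π) = (1 + i)/(1 + r) = 1.06100 / 0.99630 = 1.064940
Break-even inflation = 1.064940 − 1 → 649 basis points.

649 basis points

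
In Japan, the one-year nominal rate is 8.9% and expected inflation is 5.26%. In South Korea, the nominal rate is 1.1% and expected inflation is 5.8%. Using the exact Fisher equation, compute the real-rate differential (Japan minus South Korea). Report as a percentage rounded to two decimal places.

7.90%

Japan: (1 + 0.0890)/(1 + 0.0526) − 1 = 3.4581%
South Korea: (1 + 0.0110)/(1 + 0.0580) − 1 = -4.4423%
Differential = 3.4581% − (-4.4423%) = 7.9004% → 7.90%.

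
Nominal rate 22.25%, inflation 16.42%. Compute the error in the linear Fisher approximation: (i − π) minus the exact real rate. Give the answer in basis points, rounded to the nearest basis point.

Approximate: r ≈ 22.250% − 16.420% = 5.8300%
Exact: (1 + 0.2225)/(1 + 0.1642) − 1 = 5.0077%
Error = 5.8300% − 5.0077% = 0.8223% → 82 basis points.

82 basis points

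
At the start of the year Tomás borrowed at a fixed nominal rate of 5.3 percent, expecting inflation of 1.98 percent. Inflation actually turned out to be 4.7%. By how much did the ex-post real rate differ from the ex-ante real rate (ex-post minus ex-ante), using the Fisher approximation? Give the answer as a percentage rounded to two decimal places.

Ex-ante: 5.3% − 1.98% = 3.320%
Ex-post: 5.3% − 4.7% = 0.600%
Difference (ex-post − ex-ante) = -2.7200% → -2.72%.

-2.72%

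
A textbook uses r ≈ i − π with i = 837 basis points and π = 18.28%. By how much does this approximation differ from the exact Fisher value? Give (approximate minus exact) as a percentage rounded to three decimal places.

-1.532%

Approximate: r ≈ 8.370% − 18.280% = -9.9100%
Exact: (1 + 0.0837)/(1 + 0.1828) − 1 = -8.3784%
Error = -9.9100% − (-8.3784%) = -1.5316% → -1.532%.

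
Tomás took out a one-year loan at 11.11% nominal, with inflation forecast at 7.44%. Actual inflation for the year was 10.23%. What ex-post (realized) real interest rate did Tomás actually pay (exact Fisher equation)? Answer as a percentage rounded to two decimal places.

Ex-post: (1 + 0.1111)/(1 + 0.1023) − 1 = 0.7983%
So the realized real rate is 0.80%.

0.80%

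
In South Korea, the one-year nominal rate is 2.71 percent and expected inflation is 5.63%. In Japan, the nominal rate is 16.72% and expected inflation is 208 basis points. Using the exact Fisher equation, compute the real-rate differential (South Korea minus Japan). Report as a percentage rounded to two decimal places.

-17.11%

South Korea: (1 + 0.0271)/(1 + 0.0563) − 1 = -2.7644%
Japan: (1 + 0.1672)/(1 + 0.0208) − 1 = 14.3417%
Differential = -2.7644% − 14.3417% = -17.1061% → -17.11%.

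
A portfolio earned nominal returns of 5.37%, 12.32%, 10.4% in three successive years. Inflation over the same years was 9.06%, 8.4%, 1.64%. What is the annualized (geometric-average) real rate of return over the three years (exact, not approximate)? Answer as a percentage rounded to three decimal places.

2.832%

Nominal growth factor = 1.0537 × 1.1232 × 1.1040 = 1.30660149
Price-level growth factor = 1.0906 × 1.0840 × 1.0164 = 1.20159865
Real growth factor = 1.30660149 / 1.20159865 = 1.08738595
Annualized real rate = 1.08738595^(1/3) − 1 = 2.8319% → 2.832%.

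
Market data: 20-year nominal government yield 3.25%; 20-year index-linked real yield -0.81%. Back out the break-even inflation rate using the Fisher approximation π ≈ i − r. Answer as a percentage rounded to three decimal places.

π ≈ i − r = 3.25% − (-0.81%) → 4.060%.

4.060%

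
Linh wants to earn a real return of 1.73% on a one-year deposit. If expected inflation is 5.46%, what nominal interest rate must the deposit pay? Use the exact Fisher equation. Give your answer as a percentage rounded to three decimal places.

7.284%

(1 + i) = (1 + r)(1 + π) = 1.01730 × 1.05460 = 1.07284458
i = 1.07284458 − 1, so the required nominal rate is 7.284%.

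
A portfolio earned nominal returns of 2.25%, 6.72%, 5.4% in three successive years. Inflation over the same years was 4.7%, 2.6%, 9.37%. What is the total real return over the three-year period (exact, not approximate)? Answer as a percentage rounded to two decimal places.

-2.11%

Nominal growth factor = 1.0225 × 1.0672 × 1.0540 = 1.150137
Price-level growth factor = 1.0470 × 1.0260 × 1.0937 = 1.174877
Real growth factor = 1.150137 / 1.174877 = 0.978943
Total real return = 0.978943 − 1 → -2.11%.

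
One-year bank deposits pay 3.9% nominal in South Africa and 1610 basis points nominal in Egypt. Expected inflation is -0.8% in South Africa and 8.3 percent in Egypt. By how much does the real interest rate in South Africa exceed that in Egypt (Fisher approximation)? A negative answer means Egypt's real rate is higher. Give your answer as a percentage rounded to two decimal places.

South Africa: 3.9% − (-0.8%) = 4.700%
Egypt: 16.1% − 8.3% = 7.800%
Differential = -3.100% → -3.10%.

-3.10%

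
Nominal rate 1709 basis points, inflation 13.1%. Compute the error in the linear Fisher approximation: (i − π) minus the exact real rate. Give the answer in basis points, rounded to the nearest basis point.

46 basis points

Approximate: r ≈ 17.090% − 13.100% = 3.9900%
Exact: (1 + 0.1709)/(1 + 0.1310) − 1 = 3.5279%
Error = 3.9900% − 3.5279% = 0.4621% → 46 basis points.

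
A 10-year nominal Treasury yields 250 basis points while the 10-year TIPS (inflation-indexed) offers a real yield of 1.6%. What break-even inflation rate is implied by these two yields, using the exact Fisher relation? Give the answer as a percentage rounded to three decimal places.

0.886%

(1 + π) = (1 + i)/(1 + r) = 1.02500 / 1.01600 = 1.008858
Break-even inflation = 1.008858 − 1 → 0.886%.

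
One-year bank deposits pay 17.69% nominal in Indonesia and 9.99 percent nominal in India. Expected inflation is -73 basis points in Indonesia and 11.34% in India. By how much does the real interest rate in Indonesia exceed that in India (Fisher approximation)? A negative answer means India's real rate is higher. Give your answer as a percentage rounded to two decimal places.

Indonesia: 17.69% − (-0.73%) = 18.420%
India: 9.99% − 11.34% = -1.350%
Differential = 19.770% → 19.77%.

19.77%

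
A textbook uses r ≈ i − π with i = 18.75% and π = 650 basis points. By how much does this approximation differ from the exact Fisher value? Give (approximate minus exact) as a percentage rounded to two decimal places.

Approximate: r ≈ 18.750% − 6.500% = 12.2500%
Exact: (1 + 0.1875)/(1 + 0.0650) − 1 = 11.5023%
Error = 12.2500% − 11.5023% = 0.7477% → 0.75%.

0.75%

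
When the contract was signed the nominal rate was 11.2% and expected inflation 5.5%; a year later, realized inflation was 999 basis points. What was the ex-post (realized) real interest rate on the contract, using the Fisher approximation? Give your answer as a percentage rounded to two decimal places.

1.21%

Ex-post: 11.2% − 9.99% = 1.210%
So the realized real rate is 1.21%.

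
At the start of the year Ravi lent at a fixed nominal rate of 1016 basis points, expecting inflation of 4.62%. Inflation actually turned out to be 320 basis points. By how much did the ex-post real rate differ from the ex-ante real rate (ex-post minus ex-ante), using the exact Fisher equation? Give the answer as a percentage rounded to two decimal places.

1.45%

Ex-ante: (1 + 0.1016)/(1 + 0.0462) − 1 = 5.2954%
Ex-post: (1 + 0.1016)/(1 + 0.0320) − 1 = 6.7442%
Difference (ex-post − ex-ante) = 1.4488% → 1.45%.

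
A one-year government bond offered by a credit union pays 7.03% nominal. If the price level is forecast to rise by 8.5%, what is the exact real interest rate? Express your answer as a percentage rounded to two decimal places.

By the Fisher identity, 1 + r = (1 + i)/(1 + π).
1 + r = 1.07030 / 1.08500 = 0.986452
r = 0.986452 − 1 = -1.3548%, i.e. -1.35%.

-1.35%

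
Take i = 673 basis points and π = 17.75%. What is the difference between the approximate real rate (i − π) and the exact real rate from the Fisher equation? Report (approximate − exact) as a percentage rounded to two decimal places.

Approximate: r ≈ 6.730% − 17.750% = -11.0200%
Exact: (1 + 0.0673)/(1 + 0.1775) − 1 = -9.3588%
Error = -11.0200% − (-9.3588%) = -1.6612% → -1.66%.

-1.66%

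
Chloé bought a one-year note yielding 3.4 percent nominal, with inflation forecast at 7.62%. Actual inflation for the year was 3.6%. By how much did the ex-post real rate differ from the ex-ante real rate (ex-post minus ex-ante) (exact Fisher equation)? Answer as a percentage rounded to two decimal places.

Ex-ante: (1 + 0.0340)/(1 + 0.0762) − 1 = -3.9212%
Ex-post: (1 + 0.0340)/(1 + 0.0360) − 1 = -0.1931%
Difference (ex-post − ex-ante) = 3.7282% → 3.73%.

3.73%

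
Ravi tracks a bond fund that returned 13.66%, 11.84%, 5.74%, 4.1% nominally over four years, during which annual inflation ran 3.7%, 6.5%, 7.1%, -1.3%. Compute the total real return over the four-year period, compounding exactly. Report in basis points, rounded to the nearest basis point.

1986 basis points

Compound the nominal returns: 1.1366 × 1.1184 × 1.0574 × 1.0410 = 1.399248.
Compound inflation: 1.0370 × 1.0650 × 1.0710 × 0.9870 = 1.167441.
Deflate: 1.399248 / 1.167441 = 1.198560.
Total real return = 1.198560 − 1 → 1986 basis points.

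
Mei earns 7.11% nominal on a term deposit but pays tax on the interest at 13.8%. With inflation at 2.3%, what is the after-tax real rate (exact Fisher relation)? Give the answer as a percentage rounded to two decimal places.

3.74%

After-tax nominal return = 7.11% × (1 − 0.138) = 6.12882%.
1 + r = 1.0612882 / 1.02300 = 1.037427
After-tax real rate = 1.037427 − 1 → 3.74%.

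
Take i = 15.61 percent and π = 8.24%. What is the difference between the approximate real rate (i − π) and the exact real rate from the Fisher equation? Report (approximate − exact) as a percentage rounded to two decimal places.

Approximate: r ≈ 15.610% − 8.240% = 7.3700%
Exact: (1 + 0.1561)/(1 + 0.0824) − 1 = 6.8089%
Error = 7.3700% − 6.8089% = 0.5611% → 0.56%.

0.56%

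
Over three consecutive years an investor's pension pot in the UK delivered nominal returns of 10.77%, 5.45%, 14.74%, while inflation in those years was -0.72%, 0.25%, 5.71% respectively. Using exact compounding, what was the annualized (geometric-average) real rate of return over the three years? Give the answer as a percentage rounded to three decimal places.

8.403%

Nominal growth factor = 1.1077 × 1.0545 × 1.1474 = 1.34024312
Price-level growth factor = 0.9928 × 1.0025 × 1.0571 = 1.05211260
Real growth factor = 1.34024312 / 1.05211260 = 1.27385901
Annualized real rate = 1.27385901^(1/3) − 1 = 8.4028% → 8.403%.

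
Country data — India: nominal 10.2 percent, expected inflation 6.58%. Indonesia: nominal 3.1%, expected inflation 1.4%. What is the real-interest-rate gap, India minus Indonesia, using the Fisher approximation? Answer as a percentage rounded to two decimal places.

1.92%

India: 10.2% − 6.58% = 3.620%
Indonesia: 3.1% − 1.4% = 1.700%
Differential = 1.920% → 1.92%.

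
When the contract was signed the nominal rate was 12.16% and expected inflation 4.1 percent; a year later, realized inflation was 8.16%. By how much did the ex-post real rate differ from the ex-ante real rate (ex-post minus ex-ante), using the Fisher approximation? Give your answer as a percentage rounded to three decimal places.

-4.060%

Ex-ante: 12.16% − 4.1% = 8.060%
Ex-post: 12.16% − 8.16% = 4.000%
Difference (ex-post − ex-ante) = -4.0600% → -4.060%.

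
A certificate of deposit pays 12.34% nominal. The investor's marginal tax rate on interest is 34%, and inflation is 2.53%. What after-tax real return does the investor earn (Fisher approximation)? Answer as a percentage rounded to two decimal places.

After-tax nominal return = 12.34% × (1 − 0.34) = 8.1444%.
r ≈ 8.1444% − 2.53% → 5.61%.

5.61%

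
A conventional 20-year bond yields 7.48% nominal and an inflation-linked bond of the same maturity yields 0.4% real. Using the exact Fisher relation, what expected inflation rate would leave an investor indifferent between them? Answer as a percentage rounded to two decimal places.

7.05%

(1 + π) = (1 + i)/(1 + r) = 1.07480 / 1.00400 = 1.070518
Break-even inflation = 1.070518 − 1 → 7.05%.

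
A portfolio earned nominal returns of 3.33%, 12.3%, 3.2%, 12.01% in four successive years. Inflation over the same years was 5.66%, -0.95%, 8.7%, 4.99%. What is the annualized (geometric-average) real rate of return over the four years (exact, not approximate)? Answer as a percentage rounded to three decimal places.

Nominal growth factor = 1.0333 × 1.1230 × 1.0320 × 1.1201 = 1.34135175
Price-level growth factor = 1.0566 × 0.9905 × 1.0870 × 1.0499 = 1.19438012
Real growth factor = 1.34135175 / 1.19438012 = 1.12305264
Annualized real rate = 1.12305264^(1/4) − 1 = 2.9438% → 2.944%.

2.944%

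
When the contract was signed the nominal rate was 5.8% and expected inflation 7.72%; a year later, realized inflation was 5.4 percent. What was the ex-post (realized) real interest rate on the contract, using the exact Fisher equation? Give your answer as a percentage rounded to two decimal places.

Ex-post: (1 + 0.0580)/(1 + 0.0540) − 1 = 0.3795%
So the realized real rate is 0.38%.

0.38%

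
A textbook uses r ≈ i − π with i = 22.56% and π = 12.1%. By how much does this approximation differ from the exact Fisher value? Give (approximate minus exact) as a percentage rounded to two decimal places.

1.13%

Approximate: r ≈ 22.560% − 12.100% = 10.4600%
Exact: (1 + 0.2256)/(1 + 0.1210) − 1 = 9.3310%
Error = 10.4600% − 9.3310% = 1.1290% → 1.13%.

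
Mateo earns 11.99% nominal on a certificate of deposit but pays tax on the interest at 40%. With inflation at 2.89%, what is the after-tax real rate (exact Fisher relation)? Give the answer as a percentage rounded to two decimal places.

4.18%

After-tax nominal return = 11.99% × (1 − 0.4) = 7.1940%.
1 + r = 1.07194 / 1.02890 = 1.041831
After-tax real rate = 1.041831 − 1 → 4.18%.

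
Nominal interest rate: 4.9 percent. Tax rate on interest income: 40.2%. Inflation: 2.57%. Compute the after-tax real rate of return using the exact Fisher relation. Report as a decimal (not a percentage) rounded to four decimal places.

0.0035

After-tax nominal return = 4.9% × (1 − 0.402) = 2.9302%.
1 + r = 1.029302 / 1.02570 = 1.003512
After-tax real rate = 1.003512 − 1 → 0.0035.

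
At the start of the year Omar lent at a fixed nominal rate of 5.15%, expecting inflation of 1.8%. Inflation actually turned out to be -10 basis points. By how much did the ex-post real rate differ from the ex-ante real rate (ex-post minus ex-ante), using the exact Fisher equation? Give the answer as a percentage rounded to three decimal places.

Ex-ante: (1 + 0.0515)/(1 + 0.0180) − 1 = 3.29077%
Ex-post: (1 + 0.0515)/(1 − 0.0010) − 1 = 5.25526%
Difference (ex-post − ex-ante) = 1.96449% → 1.964%.

1.964%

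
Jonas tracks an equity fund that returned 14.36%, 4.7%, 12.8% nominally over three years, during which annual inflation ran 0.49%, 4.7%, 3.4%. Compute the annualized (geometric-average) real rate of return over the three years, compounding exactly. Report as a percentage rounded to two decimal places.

7.48%

Compound the nominal returns: 1.1436 × 1.0470 × 1.1280 = 1.35060990.
Compound inflation: 1.0049 × 1.0470 × 1.0340 = 1.08790273.
Deflate: 1.35060990 / 1.08790273 = 1.24148038.
Annualized real rate = 1.24148038^(1/3) − 1 = 7.4764% → 7.48%.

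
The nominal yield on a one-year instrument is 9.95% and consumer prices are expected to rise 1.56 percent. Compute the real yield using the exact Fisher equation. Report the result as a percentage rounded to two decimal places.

8.26%

By the Fisher equation, 1 + r = (1 + i)/(1 + π).
1 + r = 1.09950 / 1.01560 = 1.082611
r = 1.082611 − 1 = 8.2611%, i.e. 8.26%.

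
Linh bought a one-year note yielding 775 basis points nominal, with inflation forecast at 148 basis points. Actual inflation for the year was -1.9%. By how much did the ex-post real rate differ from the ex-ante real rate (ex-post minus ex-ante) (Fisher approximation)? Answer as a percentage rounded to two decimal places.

3.38%

Ex-ante: 7.75% − 1.48% = 6.270%
Ex-post: 7.75% − (-1.9%) = 9.650%
Difference (ex-post − ex-ante) = 3.3800% → 3.38%.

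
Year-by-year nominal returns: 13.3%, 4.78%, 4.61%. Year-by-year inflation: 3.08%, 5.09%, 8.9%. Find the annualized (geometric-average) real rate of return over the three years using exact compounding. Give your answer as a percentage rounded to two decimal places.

1.73%

Compound the nominal returns: 1.1330 × 1.0478 × 1.0461 = 1.24188536.
Compound inflation: 1.0308 × 1.0509 × 1.0890 = 1.17967855.
Deflate: 1.24188536 / 1.17967855 = 1.05273200.
Annualized real rate = 1.05273200^(1/3) − 1 = 1.7277% → 1.73%.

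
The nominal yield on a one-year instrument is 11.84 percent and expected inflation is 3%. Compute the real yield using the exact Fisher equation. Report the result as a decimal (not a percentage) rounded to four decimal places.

1 + r = 1.11840 / 1.03000 = 1.085825
r = 1.085825 − 1 = 8.5825%, i.e. 0.0858.

0.0858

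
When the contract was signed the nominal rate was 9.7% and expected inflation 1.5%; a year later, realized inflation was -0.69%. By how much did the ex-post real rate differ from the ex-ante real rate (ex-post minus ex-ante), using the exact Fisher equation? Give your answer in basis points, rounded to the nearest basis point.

Ex-ante: (1 + 0.0970)/(1 + 0.0150) − 1 = 8.0788%
Ex-post: (1 + 0.0970)/(1 − 0.0069) − 1 = 10.4622%
Difference (ex-post − ex-ante) = 2.3834% → 238 basis points.

238 basis points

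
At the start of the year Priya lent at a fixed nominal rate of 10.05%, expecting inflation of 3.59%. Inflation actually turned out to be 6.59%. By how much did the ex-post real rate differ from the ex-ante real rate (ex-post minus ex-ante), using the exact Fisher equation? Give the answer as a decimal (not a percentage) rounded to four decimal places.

-0.0299

Ex-ante: (1 + 0.1005)/(1 + 0.0359) − 1 = 6.2361%
Ex-post: (1 + 0.1005)/(1 + 0.0659) − 1 = 3.2461%
Difference (ex-post − ex-ante) = -2.9900% → -0.0299.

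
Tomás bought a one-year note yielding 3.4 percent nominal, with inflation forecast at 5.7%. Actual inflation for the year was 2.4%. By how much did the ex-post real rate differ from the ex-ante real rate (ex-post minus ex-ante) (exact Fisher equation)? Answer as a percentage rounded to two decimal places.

3.15%

Ex-ante: (1 + 0.0340)/(1 + 0.0570) − 1 = -2.1760%
Ex-post: (1 + 0.0340)/(1 + 0.0240) − 1 = 0.9766%
Difference (ex-post − ex-ante) = 3.1525% → 3.15%.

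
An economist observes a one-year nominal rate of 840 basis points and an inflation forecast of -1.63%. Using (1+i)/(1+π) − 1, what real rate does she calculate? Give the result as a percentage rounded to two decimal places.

10.20%

By the Fisher equation, 1 + r = (1 + i)/(1 + π).
1 + r = 1.08400 / 0.98370 = 1.101962
r = 1.101962 − 1 = 10.1962%, i.e. 10.20%.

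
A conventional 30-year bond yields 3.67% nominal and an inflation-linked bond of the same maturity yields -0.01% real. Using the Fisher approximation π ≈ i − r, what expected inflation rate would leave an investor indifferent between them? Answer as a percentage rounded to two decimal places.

3.68%

π ≈ i − r = 3.67% − (-0.01%) → 3.68%.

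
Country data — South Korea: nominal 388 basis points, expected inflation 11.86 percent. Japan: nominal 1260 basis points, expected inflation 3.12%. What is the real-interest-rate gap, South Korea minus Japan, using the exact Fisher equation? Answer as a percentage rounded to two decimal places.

South Korea: (1 + 0.0388)/(1 + 0.1186) − 1 = -7.1339%
Japan: (1 + 0.1260)/(1 + 0.0312) − 1 = 9.1932%
Differential = -7.1339% − 9.1932% = -16.3271% → -16.33%.

-16.33%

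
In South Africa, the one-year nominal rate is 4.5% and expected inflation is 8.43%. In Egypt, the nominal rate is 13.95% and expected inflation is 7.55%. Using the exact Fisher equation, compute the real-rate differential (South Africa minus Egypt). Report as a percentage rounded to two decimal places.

South Africa: (1 + 0.0450)/(1 + 0.0843) − 1 = -3.6245%
Egypt: (1 + 0.1395)/(1 + 0.0755) − 1 = 5.9507%
Differential = -3.6245% − 5.9507% = -9.5752% → -9.58%.

-9.58%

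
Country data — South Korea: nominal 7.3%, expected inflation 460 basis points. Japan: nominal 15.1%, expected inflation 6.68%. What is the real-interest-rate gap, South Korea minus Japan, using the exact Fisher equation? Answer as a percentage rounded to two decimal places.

-5.31%

South Korea: (1 + 0.0730)/(1 + 0.0460) − 1 = 2.5813%
Japan: (1 + 0.1510)/(1 + 0.0668) − 1 = 7.8928%
Differential = 2.5813% − 7.8928% = -5.3115% → -5.31%.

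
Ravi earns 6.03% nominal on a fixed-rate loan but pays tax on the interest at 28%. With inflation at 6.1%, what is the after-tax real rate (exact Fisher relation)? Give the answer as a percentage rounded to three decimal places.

After-tax nominal return = 6.03% × (1 − 0.28) = 4.3416%.
1 + r = 1.043416 / 1.06100 = 0.983427
After-tax real rate = 0.983427 − 1 → -1.657%.

-1.657%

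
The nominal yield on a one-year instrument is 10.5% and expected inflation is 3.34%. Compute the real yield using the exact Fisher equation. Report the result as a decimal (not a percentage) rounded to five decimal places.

By the Fisher relation, 1 + r = (1 + i)/(1 + π).
1 + r = 1.10500 / 1.03340 = 1.069286
r = 1.069286 − 1 = 6.9286%, i.e. 0.06929.

0.06929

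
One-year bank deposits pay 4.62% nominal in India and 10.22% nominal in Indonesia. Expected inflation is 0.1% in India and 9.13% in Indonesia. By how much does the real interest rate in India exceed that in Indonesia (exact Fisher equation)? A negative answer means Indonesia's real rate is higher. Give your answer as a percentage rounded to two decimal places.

3.52%

India: (1 + 0.0462)/(1 + 0.0010) − 1 = 4.5155%
Indonesia: (1 + 0.1022)/(1 + 0.0913) − 1 = 0.9988%
Differential = 4.5155% − 0.9988% = 3.5167% → 3.52%.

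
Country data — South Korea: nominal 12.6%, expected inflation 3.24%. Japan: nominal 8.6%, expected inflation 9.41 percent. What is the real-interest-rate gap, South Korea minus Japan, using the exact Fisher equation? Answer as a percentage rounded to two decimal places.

South Korea: (1 + 0.1260)/(1 + 0.0324) − 1 = 9.0663%
Japan: (1 + 0.0860)/(1 + 0.0941) − 1 = -0.7403%
Differential = 9.0663% − (-0.7403%) = 9.8066% → 9.81%.

9.81%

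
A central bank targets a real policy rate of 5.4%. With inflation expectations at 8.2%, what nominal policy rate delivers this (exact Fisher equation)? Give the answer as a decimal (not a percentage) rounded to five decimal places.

(1 + i) = (1 + r)(1 + π) = 1.05400 × 1.08200 = 1.140428
i = 1.140428 − 1, so the required nominal rate is 0.14043.

0.14043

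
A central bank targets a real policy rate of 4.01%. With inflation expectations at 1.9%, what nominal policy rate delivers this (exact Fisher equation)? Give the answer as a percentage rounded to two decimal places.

(1 + i) = (1 + r)(1 + π) = 1.04010 × 1.01900 = 1.0598619
i = 1.0598619 − 1, so the required nominal rate is 5.99%.

5.99%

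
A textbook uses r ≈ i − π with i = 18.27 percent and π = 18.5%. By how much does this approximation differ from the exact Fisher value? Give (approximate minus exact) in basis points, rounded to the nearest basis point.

Approximate: r ≈ 18.270% − 18.500% = -0.2300%
Exact: (1 + 0.1827)/(1 + 0.1850) − 1 = -0.1941%
Error = -0.2300% − (-0.1941%) = -0.0359% → -4 basis points.

-4 basis points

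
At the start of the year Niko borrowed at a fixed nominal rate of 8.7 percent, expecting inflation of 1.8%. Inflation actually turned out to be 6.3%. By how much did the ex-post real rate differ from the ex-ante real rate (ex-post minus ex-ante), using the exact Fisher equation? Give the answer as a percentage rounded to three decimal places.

Ex-ante: (1 + 0.0870)/(1 + 0.0180) − 1 = 6.7780%
Ex-post: (1 + 0.0870)/(1 + 0.0630) − 1 = 2.2578%
Difference (ex-post − ex-ante) = -4.5202% → -4.520%.

-4.520%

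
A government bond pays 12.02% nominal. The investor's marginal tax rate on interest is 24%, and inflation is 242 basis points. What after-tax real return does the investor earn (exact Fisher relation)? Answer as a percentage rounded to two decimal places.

After-tax nominal return = 12.02% × (1 − 0.24) = 9.1352%.
1 + r = 1.091352 / 1.02420 = 1.065565
After-tax real rate = 1.065565 − 1 → 6.56%.

6.56%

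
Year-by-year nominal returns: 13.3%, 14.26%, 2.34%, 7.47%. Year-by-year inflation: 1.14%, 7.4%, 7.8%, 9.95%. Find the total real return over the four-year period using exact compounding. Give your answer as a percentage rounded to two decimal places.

Nominal growth factor = 1.1330 × 1.1426 × 1.0234 × 1.0747 = 1.423826
Price-level growth factor = 1.0114 × 1.0740 × 1.0780 × 1.0995 = 1.287482
Real growth factor = 1.423826 / 1.287482 = 1.105899
Total real return = 1.105899 − 1 → 10.59%.

10.59%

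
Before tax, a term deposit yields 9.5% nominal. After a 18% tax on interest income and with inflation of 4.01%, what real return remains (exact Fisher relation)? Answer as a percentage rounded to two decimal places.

After-tax nominal return = 9.5% × (1 − 0.18) = 7.7900%.
1 + r = 1.07790 / 1.04010 = 1.036343
After-tax real rate = 1.036343 − 1 → 3.63%.

3.63%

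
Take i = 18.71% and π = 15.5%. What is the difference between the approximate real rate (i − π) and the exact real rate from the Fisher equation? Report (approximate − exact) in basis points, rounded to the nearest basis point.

Approximate: r ≈ 18.710% − 15.500% = 3.2100%
Exact: (1 + 0.1871)/(1 + 0.1550) − 1 = 2.7792%
Error = 3.2100% − 2.7792% = 0.4308% → 43 basis points.

43 basis points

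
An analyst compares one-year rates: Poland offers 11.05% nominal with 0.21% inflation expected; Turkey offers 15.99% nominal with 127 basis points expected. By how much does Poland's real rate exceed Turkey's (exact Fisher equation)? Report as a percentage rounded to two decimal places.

Poland: (1 + 0.1105)/(1 + 0.0021) − 1 = 10.8173%
Turkey: (1 + 0.1599)/(1 + 0.0127) − 1 = 14.5354%
Differential = 10.8173% − 14.5354% = -3.7181% → -3.72%.

-3.72%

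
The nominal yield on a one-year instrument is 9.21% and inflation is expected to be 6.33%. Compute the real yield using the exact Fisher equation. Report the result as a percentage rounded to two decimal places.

By the Fisher equation, 1 + r = (1 + i)/(1 + π).
1 + r = 1.09210 / 1.06330 = 1.027085
r = 1.027085 − 1 = 2.7085%, i.e. 2.71%.

2.71%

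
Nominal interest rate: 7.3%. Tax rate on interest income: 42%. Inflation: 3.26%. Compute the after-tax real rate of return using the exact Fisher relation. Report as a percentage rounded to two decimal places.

After-tax nominal return = 7.3% × (1 − 0.42) = 4.2340%.
1 + r = 1.04234 / 1.03260 = 1.009433
After-tax real rate = 1.009433 − 1 → 0.94%.

0.94%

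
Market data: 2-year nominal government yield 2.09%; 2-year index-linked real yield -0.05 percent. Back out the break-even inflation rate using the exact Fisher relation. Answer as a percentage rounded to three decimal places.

2.141%

(1 + π) = (1 + i)/(1 + r) = 1.02090 / 0.99950 = 1.021411
Break-even inflation = 1.021411 − 1 → 2.141%.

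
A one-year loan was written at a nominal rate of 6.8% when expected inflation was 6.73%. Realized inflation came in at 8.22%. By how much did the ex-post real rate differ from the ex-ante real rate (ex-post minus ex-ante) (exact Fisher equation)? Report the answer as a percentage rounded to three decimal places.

-1.378%

Ex-ante: (1 + 0.0680)/(1 + 0.0673) − 1 = 0.0656%
Ex-post: (1 + 0.0680)/(1 + 0.0822) − 1 = -1.3121%
Difference (ex-post − ex-ante) = -1.3777% → -1.378%.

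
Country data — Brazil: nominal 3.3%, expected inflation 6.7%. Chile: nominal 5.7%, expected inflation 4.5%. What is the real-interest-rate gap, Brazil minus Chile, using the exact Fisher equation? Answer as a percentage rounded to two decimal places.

Brazil: (1 + 0.0330)/(1 + 0.0670) − 1 = -3.1865%
Chile: (1 + 0.0570)/(1 + 0.0450) − 1 = 1.1483%
Differential = -3.1865% − 1.1483% = -4.3348% → -4.33%.

-4.33%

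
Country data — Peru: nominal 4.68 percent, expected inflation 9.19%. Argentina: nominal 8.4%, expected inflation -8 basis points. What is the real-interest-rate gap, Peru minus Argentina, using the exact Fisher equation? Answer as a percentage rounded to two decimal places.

-12.62%

Peru: (1 + 0.0468)/(1 + 0.0919) − 1 = -4.1304%
Argentina: (1 + 0.0840)/(1 − 0.0008) − 1 = 8.4868%
Differential = -4.1304% − 8.4868% = -12.6172% → -12.62%.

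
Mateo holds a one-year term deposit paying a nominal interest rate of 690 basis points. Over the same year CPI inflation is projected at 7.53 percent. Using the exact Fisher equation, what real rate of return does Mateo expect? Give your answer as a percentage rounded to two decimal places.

-0.59%

By the Fisher equation, 1 + r = (1 + i)/(1 + π).
1 + r = 1.06900 / 1.07530 = 0.994141
r = 0.994141 − 1 = -0.5859%, i.e. -0.59%.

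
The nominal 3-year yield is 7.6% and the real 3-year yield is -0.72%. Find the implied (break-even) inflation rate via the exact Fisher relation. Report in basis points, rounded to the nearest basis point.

(1 + π) = (1 + i)/(1 + r) = 1.07600 / 0.99280 = 1.083803
Break-even inflation = 1.083803 − 1 → 838 basis points.

838 basis points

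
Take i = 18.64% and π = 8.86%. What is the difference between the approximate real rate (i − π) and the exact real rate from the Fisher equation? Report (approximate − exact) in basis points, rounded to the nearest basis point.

Approximate: r ≈ 18.640% − 8.860% = 9.7800%
Exact: (1 + 0.1864)/(1 + 0.0886) − 1 = 8.9840%
Error = 9.7800% − 8.9840% = 0.7960% → 80 basis points.

80 basis points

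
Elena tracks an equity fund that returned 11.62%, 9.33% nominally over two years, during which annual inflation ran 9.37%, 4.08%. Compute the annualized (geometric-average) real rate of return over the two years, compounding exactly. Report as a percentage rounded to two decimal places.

3.54%

Compound the nominal returns: 1.1162 × 1.0933 = 1.22034146.
Compound inflation: 1.0937 × 1.0408 = 1.13832296.
Deflate: 1.22034146 / 1.13832296 = 1.07205205.
Annualized real rate = 1.07205205^(1/2) − 1 = 3.5399% → 3.54%.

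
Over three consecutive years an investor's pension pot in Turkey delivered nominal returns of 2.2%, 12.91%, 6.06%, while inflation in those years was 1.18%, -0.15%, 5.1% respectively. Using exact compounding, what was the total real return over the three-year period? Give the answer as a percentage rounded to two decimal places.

15.26%

Nominal growth factor = 1.0220 × 1.1291 × 1.0606 = 1.223869
Price-level growth factor = 1.0118 × 0.9985 × 1.0510 = 1.061807
Real growth factor = 1.223869 / 1.061807 = 1.152629
Total real return = 1.152629 − 1 → 15.26%.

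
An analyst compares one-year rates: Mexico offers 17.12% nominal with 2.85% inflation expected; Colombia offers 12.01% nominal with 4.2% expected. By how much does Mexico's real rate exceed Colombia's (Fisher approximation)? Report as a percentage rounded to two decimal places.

6.46%

Mexico: 17.12% − 2.85% = 14.270%
Colombia: 12.01% − 4.2% = 7.810%
Differential = 6.460% → 6.46%.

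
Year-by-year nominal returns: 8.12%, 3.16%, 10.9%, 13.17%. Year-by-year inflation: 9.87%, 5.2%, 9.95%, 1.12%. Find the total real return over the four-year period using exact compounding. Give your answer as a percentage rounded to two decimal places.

Nominal growth factor = 1.0812 × 1.0316 × 1.1090 × 1.1317 = 1.399846
Price-level growth factor = 1.0987 × 1.0520 × 1.0995 × 1.0112 = 1.285071
Real growth factor = 1.399846 / 1.285071 = 1.089314
Total real return = 1.089314 − 1 → 8.93%.

8.93%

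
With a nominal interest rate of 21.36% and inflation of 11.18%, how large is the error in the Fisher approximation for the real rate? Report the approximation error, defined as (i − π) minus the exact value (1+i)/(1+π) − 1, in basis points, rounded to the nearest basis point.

102 basis points

Approximate: r ≈ 21.360% − 11.180% = 10.1800%
Exact: (1 + 0.2136)/(1 + 0.1118) − 1 = 9.1563%
Error = 10.1800% − 9.1563% = 1.0237% → 102 basis points.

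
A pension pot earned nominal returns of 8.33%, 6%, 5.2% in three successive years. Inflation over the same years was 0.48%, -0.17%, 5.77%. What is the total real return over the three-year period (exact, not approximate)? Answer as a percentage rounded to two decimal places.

Nominal growth factor = 1.0833 × 1.0600 × 1.0520 = 1.208009
Price-level growth factor = 1.0048 × 0.9983 × 1.0577 = 1.060970
Real growth factor = 1.208009 / 1.060970 = 1.138589
Total real return = 1.138589 − 1 → 13.86%.

13.86%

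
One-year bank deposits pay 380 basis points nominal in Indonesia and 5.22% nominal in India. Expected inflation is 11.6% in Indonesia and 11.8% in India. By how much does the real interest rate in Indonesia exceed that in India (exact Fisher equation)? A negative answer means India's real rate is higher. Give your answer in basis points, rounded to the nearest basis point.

Indonesia: (1 + 0.0380)/(1 + 0.1160) − 1 = -6.9892%
India: (1 + 0.0522)/(1 + 0.1180) − 1 = -5.8855%
Differential = -6.9892% − (-5.8855%) = -1.1037% → -110 basis points.

-110 basis points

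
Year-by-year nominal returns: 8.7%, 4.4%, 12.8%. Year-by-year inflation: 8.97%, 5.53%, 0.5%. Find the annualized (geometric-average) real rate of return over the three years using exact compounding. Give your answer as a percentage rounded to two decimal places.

3.47%

Nominal growth factor = 1.0870 × 1.0440 × 1.1280 = 1.28008598
Price-level growth factor = 1.0897 × 1.0553 × 1.0050 = 1.15571021
Real growth factor = 1.28008598 / 1.15571021 = 1.10761848
Annualized real rate = 1.10761848^(1/3) − 1 = 3.4658% → 3.47%.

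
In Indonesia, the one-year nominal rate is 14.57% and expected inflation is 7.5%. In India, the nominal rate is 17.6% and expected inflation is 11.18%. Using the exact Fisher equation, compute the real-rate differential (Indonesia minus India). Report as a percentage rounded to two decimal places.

0.80%

Indonesia: (1 + 0.1457)/(1 + 0.0750) − 1 = 6.5767%
India: (1 + 0.1760)/(1 + 0.1118) − 1 = 5.7744%
Differential = 6.5767% − 5.7744% = 0.8023% → 0.80%.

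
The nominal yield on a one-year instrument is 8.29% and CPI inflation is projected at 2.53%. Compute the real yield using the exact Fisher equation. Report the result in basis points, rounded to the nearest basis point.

562 basis points

By the Fisher relation, 1 + r = (1 + i)/(1 + π).
1 + r = 1.08290 / 1.02530 = 1.056179
r = 1.056179 − 1 = 5.6179%, i.e. 562 basis points.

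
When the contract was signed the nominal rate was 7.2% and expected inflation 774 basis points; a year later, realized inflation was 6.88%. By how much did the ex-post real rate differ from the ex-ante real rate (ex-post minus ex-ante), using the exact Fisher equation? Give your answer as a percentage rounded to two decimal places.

Ex-ante: (1 + 0.0720)/(1 + 0.0774) − 1 = -0.5012%
Ex-post: (1 + 0.0720)/(1 + 0.0688) − 1 = 0.2994%
Difference (ex-post − ex-ante) = 0.8006% → 0.80%.

0.80%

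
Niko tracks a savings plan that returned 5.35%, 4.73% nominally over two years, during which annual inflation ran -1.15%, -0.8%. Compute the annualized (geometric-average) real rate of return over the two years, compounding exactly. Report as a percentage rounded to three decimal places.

Compound the nominal returns: 1.0535 × 1.0473 = 1.10333055.
Compound inflation: 0.9885 × 0.9920 = 0.98059200.
Deflate: 1.10333055 / 0.98059200 = 1.12516781.
Annualized real rate = 1.12516781^(1/2) − 1 = 6.0739% → 6.074%.

6.074%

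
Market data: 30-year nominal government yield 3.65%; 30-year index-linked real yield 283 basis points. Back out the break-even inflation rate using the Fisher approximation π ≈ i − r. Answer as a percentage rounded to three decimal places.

π ≈ i − r = 3.65% − 2.83% → 0.820%.

0.820%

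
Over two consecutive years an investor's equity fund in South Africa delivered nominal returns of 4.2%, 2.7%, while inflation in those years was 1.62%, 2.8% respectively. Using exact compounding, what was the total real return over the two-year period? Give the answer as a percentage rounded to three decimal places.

Nominal growth factor = 1.0420 × 1.0270 = 1.070134
Price-level growth factor = 1.0162 × 1.0280 = 1.044654
Real growth factor = 1.070134 / 1.044654 = 1.024391
Total real return = 1.024391 − 1 → 2.439%.

2.439%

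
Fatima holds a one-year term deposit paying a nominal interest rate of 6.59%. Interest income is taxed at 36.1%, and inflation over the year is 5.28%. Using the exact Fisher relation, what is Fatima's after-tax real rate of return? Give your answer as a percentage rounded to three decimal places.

After-tax nominal return = 6.59% × (1 − 0.361) = 4.21101%.
1 + r = 1.0421101 / 1.05280 = 0.989846
After-tax real rate = 0.989846 − 1 → -1.015%.

-1.015%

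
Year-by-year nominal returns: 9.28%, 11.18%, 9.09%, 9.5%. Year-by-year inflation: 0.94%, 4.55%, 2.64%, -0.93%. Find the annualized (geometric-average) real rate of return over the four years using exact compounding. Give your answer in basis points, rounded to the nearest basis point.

784 basis points

Compound the nominal returns: 1.0928 × 1.1118 × 1.0909 × 1.0950 = 1.45133082.
Compound inflation: 1.0094 × 1.0455 × 1.0264 × 0.9907 = 1.07311470.
Deflate: 1.45133082 / 1.07311470 = 1.35244706.
Annualized real rate = 1.35244706^(1/4) − 1 = 7.8400% → 784 basis points.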